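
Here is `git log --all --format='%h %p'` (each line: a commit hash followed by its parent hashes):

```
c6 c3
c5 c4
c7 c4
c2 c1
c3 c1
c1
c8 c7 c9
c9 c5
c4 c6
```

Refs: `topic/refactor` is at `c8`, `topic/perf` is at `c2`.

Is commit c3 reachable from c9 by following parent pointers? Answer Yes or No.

Yes

Ancestors of c9 (commits reachable by following parents): {c1, c3, c4, c5, c6, c9}.
c3 is in that set, so it is an ancestor of c9.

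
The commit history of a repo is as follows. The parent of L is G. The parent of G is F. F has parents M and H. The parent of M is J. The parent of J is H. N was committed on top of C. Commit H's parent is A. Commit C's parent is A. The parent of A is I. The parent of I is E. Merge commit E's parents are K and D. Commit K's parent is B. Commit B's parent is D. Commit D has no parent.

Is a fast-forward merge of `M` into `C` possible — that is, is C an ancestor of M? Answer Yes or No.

A fast-forward from C to M is possible iff C is an ancestor of M.
Ancestors of M: {A, B, D, E, H, I, J, K, M}.
C is not among them, so fast-forward is not possible.

No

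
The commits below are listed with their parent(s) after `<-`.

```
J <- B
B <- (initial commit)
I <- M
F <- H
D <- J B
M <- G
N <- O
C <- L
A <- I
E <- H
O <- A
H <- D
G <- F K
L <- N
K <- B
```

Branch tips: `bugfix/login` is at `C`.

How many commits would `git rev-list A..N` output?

Reachable from N: {A, B, D, F, G, H, I, J, K, M, N, O}.
Reachable from A: {A, B, D, F, G, H, I, J, K, M}.
In N's history but not A's: {N, O} — 2 commits.

2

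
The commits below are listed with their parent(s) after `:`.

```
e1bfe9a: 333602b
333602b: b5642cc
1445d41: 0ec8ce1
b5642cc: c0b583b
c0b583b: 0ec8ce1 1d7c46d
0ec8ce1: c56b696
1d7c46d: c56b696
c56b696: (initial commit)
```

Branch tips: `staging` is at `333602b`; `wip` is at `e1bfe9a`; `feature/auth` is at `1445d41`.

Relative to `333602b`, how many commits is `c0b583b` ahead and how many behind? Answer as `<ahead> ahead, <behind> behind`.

0 ahead, 2 behind

Reachable from c0b583b: {0ec8ce1, 1d7c46d, c0b583b, c56b696}.
Reachable from 333602b: {0ec8ce1, 1d7c46d, 333602b, b5642cc, c0b583b, c56b696}.
Only in c0b583b's history (ahead): {} — 0.
Only in 333602b's history (behind): {333602b, b5642cc} — 2.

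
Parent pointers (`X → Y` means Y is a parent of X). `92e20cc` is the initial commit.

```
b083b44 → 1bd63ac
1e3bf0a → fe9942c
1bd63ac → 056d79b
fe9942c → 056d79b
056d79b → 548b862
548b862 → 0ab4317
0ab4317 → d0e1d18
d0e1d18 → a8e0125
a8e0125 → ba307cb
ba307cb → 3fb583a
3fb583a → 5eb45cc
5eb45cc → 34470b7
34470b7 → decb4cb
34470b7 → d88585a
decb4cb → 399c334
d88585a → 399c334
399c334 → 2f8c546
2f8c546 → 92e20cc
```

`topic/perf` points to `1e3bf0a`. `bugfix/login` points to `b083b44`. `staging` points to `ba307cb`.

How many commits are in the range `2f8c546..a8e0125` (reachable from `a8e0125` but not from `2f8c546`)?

Reachable from a8e0125: {2f8c546, 34470b7, 399c334, 3fb583a, 5eb45cc, 92e20cc, a8e0125, ba307cb, d88585a, decb4cb}.
Reachable from 2f8c546: {2f8c546, 92e20cc}.
In a8e0125's history but not 2f8c546's: {34470b7, 399c334, 3fb583a, 5eb45cc, a8e0125, ba307cb, d88585a, decb4cb} — 8 commits.

8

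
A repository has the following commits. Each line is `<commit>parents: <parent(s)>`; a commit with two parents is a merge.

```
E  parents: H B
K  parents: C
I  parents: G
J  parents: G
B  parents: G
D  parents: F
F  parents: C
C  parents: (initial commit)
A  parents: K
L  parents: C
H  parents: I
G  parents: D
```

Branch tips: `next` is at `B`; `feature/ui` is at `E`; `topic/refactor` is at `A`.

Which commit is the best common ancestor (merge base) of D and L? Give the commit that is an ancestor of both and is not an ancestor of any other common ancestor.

Ancestors of D: {C, D, F}.
Ancestors of L: {C, L}.
Common ancestors: {C}.
The only common ancestor is C, so it is the merge base.

C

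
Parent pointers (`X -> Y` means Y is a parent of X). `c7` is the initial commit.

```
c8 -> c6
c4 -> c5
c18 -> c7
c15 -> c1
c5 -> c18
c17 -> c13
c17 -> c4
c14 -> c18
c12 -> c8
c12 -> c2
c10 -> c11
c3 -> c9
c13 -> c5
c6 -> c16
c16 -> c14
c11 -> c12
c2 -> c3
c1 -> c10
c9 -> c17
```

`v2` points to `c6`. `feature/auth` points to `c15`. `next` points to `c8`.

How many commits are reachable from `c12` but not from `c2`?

Reachable from c12: {c12, c13, c14, c16, c17, c18, c2, c3, c4, c5, c6, c7, c8, c9}.
Reachable from c2: {c13, c17, c18, c2, c3, c4, c5, c7, c9}.
In c12's history but not c2's: {c12, c14, c16, c6, c8} — 5 commits.

5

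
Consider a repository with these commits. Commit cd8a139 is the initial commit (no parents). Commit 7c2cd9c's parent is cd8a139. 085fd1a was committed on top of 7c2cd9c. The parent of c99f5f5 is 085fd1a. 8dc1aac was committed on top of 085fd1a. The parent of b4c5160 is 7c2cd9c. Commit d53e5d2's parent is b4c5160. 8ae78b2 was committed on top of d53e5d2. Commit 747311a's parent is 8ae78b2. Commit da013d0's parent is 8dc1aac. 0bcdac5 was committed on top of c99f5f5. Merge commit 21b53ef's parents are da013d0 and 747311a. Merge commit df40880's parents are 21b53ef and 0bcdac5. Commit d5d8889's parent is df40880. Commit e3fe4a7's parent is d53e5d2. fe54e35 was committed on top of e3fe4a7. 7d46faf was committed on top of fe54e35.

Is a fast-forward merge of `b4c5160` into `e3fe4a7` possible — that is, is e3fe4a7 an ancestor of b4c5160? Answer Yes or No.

No

A fast-forward from e3fe4a7 to b4c5160 is possible iff e3fe4a7 is an ancestor of b4c5160.
Ancestors of b4c5160: {7c2cd9c, b4c5160, cd8a139}.
e3fe4a7 is not among them, so fast-forward is not possible.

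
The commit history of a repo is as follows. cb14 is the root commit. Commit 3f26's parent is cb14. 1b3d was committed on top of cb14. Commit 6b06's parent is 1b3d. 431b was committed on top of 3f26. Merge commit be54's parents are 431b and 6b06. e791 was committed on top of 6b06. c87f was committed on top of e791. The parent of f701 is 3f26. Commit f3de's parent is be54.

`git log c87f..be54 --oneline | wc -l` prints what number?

3

Reachable from be54: {1b3d, 3f26, 431b, 6b06, be54, cb14}.
Reachable from c87f: {1b3d, 6b06, c87f, cb14, e791}.
In be54's history but not c87f's: {3f26, 431b, be54} — 3 commits.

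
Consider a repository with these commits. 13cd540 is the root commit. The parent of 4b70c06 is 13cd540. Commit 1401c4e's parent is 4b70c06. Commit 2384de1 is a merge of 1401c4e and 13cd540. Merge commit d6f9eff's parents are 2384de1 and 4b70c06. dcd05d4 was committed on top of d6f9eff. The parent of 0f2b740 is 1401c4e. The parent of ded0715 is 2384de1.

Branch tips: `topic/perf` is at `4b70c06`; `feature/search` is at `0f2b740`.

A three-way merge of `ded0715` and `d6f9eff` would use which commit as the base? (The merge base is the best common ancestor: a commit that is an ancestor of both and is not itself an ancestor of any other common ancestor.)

2384de1

Ancestors of ded0715: {13cd540, 1401c4e, 2384de1, 4b70c06, ded0715}.
Ancestors of d6f9eff: {13cd540, 1401c4e, 2384de1, 4b70c06, d6f9eff}.
Common ancestors: {13cd540, 1401c4e, 2384de1, 4b70c06}.
Among these, 2384de1 is not an ancestor of any other common ancestor — it is the merge base.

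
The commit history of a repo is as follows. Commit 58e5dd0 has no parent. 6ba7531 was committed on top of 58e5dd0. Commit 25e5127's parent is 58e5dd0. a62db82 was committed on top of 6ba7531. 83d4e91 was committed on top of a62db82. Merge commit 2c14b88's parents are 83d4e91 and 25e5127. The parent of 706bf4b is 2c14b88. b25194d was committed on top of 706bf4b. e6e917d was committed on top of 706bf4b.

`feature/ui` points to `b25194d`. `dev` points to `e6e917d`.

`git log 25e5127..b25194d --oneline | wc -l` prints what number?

6

Reachable from b25194d: {25e5127, 2c14b88, 58e5dd0, 6ba7531, 706bf4b, 83d4e91, a62db82, b25194d}.
Reachable from 25e5127: {25e5127, 58e5dd0}.
In b25194d's history but not 25e5127's: {2c14b88, 6ba7531, 706bf4b, 83d4e91, a62db82, b25194d} — 6 commits.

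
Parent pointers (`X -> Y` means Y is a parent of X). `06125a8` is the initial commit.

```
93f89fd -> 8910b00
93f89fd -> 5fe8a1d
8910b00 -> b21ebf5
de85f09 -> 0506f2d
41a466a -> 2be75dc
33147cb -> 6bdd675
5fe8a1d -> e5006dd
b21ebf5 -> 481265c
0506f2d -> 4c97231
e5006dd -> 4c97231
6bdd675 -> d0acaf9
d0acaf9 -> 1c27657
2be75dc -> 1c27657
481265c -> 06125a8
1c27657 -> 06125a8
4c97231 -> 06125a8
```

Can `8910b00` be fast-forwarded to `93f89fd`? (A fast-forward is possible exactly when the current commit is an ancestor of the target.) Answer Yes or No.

Yes

A fast-forward from 8910b00 to 93f89fd is possible iff 8910b00 is an ancestor of 93f89fd.
Ancestors of 93f89fd: {06125a8, 481265c, 4c97231, 5fe8a1d, 8910b00, 93f89fd, b21ebf5, e5006dd}.
8910b00 is among them, so fast-forward is possible.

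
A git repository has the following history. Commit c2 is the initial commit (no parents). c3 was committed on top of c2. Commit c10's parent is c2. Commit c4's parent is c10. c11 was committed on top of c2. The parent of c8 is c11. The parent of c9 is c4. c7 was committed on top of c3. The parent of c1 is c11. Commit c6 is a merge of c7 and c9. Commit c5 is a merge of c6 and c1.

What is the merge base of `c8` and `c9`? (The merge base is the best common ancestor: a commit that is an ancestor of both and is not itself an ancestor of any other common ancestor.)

Ancestors of c8: {c11, c2, c8}.
Ancestors of c9: {c10, c2, c4, c9}.
Common ancestors: {c2}.
The only common ancestor is c2, so it is the merge base.

c2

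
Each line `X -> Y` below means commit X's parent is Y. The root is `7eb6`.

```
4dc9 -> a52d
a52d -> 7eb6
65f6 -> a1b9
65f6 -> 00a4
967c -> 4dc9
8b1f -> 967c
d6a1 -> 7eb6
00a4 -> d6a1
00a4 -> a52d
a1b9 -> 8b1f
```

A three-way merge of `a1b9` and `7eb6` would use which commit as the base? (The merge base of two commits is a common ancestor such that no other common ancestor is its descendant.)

7eb6

Ancestors of a1b9: {4dc9, 7eb6, 8b1f, 967c, a1b9, a52d}.
Ancestors of 7eb6: {7eb6}.
Common ancestors: {7eb6}.
The only common ancestor is 7eb6, so it is the merge base.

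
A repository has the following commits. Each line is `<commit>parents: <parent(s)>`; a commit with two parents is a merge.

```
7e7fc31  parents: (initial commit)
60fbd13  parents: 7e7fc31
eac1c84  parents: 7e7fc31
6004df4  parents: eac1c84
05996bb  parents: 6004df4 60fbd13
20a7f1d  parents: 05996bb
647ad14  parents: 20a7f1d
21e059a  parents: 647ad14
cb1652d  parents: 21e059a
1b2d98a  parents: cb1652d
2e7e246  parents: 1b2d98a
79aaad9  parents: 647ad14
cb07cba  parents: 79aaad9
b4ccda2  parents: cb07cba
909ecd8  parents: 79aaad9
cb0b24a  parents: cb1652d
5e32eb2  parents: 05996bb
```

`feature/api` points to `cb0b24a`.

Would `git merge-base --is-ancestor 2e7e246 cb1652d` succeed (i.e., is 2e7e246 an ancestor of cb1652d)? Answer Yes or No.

No

Ancestors of cb1652d: {05996bb, 20a7f1d, 21e059a, 6004df4, 60fbd13, 647ad14, 7e7fc31, cb1652d, eac1c84}.
2e7e246 is not in that set, so it is not an ancestor of cb1652d.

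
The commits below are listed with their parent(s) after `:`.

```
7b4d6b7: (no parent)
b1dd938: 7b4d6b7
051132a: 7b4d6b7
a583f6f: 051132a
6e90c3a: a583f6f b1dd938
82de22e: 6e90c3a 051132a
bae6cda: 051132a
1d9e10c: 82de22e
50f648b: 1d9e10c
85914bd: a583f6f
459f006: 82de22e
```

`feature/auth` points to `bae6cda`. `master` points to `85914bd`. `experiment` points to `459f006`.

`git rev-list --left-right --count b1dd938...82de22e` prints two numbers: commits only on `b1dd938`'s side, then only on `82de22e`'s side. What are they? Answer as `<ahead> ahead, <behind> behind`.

0 ahead, 4 behind

Reachable from b1dd938: {7b4d6b7, b1dd938}.
Reachable from 82de22e: {051132a, 6e90c3a, 7b4d6b7, 82de22e, a583f6f, b1dd938}.
Only in b1dd938's history (ahead): {} — 0.
Only in 82de22e's history (behind): {051132a, 6e90c3a, 82de22e, a583f6f} — 4.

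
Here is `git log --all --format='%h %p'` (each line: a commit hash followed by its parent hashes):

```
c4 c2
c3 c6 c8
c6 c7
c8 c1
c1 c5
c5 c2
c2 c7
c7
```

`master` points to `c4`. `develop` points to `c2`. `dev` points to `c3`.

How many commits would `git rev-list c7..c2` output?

Reachable from c2: {c2, c7}.
Reachable from c7: {c7}.
In c2's history but not c7's: {c2} — 1 commit.

1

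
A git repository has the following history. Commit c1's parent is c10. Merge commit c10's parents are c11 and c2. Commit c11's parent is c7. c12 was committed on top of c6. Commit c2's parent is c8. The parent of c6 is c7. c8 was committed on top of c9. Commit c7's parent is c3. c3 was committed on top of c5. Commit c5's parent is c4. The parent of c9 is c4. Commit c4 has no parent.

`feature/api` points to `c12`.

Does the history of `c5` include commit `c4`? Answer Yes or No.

Yes

Ancestors of c5 (commits reachable by following parents): {c4, c5}.
c4 is in that set, so it is an ancestor of c5.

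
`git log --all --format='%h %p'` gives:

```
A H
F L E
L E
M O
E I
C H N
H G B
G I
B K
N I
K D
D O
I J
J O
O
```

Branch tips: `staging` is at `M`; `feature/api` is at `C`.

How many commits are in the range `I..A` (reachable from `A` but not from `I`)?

Reachable from A: {A, B, D, G, H, I, J, K, O}.
Reachable from I: {I, J, O}.
In A's history but not I's: {A, B, D, G, H, K} — 6 commits.

6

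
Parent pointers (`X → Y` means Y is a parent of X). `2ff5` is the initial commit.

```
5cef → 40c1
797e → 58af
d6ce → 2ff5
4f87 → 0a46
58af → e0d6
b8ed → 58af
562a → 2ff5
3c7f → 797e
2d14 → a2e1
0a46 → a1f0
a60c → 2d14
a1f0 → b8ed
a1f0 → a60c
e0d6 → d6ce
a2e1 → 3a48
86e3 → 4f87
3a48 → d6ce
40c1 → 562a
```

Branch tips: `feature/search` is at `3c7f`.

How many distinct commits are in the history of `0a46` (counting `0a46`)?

Walking parent pointers from 0a46: reachable set = {0a46, 2d14, 2ff5, 3a48, 58af, a1f0, a2e1, a60c, b8ed, d6ce, e0d6}.
That is 11 commits.

11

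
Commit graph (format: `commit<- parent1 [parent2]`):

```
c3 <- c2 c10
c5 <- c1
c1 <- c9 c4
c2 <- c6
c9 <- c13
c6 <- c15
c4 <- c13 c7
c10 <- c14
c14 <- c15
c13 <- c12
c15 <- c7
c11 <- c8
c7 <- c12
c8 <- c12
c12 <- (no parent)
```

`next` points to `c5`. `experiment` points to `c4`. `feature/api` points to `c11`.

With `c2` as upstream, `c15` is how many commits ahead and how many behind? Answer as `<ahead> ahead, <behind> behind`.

0 ahead, 2 behind

Reachable from c15: {c12, c15, c7}.
Reachable from c2: {c12, c15, c2, c6, c7}.
Only in c15's history (ahead): {} — 0.
Only in c2's history (behind): {c2, c6} — 2.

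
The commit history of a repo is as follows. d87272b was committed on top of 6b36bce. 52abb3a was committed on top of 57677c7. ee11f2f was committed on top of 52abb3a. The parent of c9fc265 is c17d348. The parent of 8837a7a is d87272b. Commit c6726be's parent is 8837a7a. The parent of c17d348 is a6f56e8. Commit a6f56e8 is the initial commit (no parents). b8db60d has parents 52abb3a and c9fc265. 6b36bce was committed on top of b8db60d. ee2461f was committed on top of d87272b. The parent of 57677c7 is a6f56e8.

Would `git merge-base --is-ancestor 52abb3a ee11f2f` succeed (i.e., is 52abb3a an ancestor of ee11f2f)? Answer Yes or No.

Yes

Ancestors of ee11f2f (commits reachable by following parents): {52abb3a, 57677c7, a6f56e8, ee11f2f}.
52abb3a is in that set, so it is an ancestor of ee11f2f.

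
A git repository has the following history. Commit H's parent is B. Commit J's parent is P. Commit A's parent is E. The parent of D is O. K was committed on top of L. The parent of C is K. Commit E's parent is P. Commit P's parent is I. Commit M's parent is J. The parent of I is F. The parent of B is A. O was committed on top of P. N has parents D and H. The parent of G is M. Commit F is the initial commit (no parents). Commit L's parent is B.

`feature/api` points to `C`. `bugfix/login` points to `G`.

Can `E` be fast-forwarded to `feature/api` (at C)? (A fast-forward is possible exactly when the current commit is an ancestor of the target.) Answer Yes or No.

A fast-forward from E to C is possible iff E is an ancestor of C.
Ancestors of C: {A, B, C, E, F, I, K, L, P}.
E is among them, so fast-forward is possible.

Yes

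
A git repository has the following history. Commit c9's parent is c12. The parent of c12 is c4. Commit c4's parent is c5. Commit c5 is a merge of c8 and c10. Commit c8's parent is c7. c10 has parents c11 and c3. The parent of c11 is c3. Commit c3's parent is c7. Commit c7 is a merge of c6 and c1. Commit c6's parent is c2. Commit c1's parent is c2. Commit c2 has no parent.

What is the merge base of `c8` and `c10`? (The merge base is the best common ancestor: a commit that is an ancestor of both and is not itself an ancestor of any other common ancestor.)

Ancestors of c8: {c1, c2, c6, c7, c8}.
Ancestors of c10: {c1, c10, c11, c2, c3, c6, c7}.
Common ancestors: {c1, c2, c6, c7}.
Among these, c7 is not an ancestor of any other common ancestor — it is the merge base.

c7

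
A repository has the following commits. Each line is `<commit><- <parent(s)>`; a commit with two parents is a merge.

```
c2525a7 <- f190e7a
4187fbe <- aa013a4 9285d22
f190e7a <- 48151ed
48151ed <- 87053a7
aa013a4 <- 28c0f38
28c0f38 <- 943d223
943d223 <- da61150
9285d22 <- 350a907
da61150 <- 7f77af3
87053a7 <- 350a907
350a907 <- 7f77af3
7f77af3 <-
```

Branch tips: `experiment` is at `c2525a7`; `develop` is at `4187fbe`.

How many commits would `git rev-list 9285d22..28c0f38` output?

3

Reachable from 28c0f38: {28c0f38, 7f77af3, 943d223, da61150}.
Reachable from 9285d22: {350a907, 7f77af3, 9285d22}.
In 28c0f38's history but not 9285d22's: {28c0f38, 943d223, da61150} — 3 commits.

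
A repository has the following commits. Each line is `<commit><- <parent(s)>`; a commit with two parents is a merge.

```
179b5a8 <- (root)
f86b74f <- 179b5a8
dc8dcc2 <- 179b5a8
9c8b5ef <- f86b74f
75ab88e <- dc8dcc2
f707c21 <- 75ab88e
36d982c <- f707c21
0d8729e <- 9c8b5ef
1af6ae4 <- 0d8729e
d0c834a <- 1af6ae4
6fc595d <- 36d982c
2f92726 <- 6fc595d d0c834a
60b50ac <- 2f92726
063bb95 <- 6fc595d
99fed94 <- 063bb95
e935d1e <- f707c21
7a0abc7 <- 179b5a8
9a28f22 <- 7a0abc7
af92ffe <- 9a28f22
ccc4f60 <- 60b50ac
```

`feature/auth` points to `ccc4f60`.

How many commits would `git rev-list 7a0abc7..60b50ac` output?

12

Reachable from 60b50ac: {0d8729e, 179b5a8, 1af6ae4, 2f92726, 36d982c, 60b50ac, 6fc595d, 75ab88e, 9c8b5ef, d0c834a, dc8dcc2, f707c21, f86b74f}.
Reachable from 7a0abc7: {179b5a8, 7a0abc7}.
In 60b50ac's history but not 7a0abc7's: {0d8729e, 1af6ae4, 2f92726, 36d982c, 60b50ac, 6fc595d, 75ab88e, 9c8b5ef, d0c834a, dc8dcc2, f707c21, f86b74f} — 12 commits.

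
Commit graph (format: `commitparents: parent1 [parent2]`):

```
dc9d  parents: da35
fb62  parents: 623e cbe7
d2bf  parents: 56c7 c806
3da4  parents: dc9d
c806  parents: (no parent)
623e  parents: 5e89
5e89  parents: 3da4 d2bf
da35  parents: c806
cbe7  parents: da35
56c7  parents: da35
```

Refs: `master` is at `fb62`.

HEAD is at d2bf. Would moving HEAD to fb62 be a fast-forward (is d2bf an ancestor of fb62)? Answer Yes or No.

A fast-forward from d2bf to fb62 is possible iff d2bf is an ancestor of fb62.
Ancestors of fb62: {3da4, 56c7, 5e89, 623e, c806, cbe7, d2bf, da35, dc9d, fb62}.
d2bf is among them, so fast-forward is possible.

Yes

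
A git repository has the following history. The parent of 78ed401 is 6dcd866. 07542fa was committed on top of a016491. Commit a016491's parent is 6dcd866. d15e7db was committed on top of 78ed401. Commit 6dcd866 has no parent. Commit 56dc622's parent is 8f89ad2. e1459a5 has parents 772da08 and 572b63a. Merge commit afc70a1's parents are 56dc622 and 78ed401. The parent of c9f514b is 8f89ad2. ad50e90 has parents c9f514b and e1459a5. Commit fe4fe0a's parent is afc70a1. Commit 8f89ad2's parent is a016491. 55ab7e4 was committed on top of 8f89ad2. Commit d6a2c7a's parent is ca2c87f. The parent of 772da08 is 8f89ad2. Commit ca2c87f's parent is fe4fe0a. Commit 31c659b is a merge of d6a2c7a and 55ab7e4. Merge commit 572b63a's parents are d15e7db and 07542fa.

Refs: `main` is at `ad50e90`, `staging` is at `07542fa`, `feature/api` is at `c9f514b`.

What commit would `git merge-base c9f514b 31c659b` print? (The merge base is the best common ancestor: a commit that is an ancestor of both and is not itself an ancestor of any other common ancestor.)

8f89ad2

Ancestors of c9f514b: {6dcd866, 8f89ad2, a016491, c9f514b}.
Ancestors of 31c659b: {31c659b, 55ab7e4, 56dc622, 6dcd866, 78ed401, 8f89ad2, a016491, afc70a1, ca2c87f, d6a2c7a, fe4fe0a}.
Common ancestors: {6dcd866, 8f89ad2, a016491}.
Among these, 8f89ad2 is not an ancestor of any other common ancestor — it is the merge base.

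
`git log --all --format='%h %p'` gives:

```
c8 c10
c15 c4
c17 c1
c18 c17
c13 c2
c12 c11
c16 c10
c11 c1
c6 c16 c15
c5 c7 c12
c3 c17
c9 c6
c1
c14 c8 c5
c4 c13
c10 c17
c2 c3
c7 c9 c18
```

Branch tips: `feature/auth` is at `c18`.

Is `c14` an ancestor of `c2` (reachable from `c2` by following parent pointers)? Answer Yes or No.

Ancestors of c2: {c1, c17, c2, c3}.
c14 is not in that set, so it is not an ancestor of c2.

No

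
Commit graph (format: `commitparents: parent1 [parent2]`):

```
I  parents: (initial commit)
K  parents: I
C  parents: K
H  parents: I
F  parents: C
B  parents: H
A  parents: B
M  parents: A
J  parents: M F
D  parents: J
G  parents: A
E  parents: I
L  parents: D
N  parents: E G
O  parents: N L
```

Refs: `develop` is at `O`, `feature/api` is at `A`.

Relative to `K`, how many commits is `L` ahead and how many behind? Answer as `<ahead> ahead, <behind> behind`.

Reachable from L: {A, B, C, D, F, H, I, J, K, L, M}.
Reachable from K: {I, K}.
Only in L's history (ahead): {A, B, C, D, F, H, J, L, M} — 9.
Only in K's history (behind): {} — 0.

9 ahead, 0 behind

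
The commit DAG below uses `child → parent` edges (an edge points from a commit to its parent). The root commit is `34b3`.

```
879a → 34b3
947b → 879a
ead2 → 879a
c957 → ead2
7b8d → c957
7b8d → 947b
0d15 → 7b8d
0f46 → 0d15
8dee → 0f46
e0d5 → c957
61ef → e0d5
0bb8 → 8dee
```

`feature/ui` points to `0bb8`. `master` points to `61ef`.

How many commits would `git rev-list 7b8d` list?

6

Walking parent pointers from 7b8d: reachable set = {34b3, 7b8d, 879a, 947b, c957, ead2}.
That is 6 commits.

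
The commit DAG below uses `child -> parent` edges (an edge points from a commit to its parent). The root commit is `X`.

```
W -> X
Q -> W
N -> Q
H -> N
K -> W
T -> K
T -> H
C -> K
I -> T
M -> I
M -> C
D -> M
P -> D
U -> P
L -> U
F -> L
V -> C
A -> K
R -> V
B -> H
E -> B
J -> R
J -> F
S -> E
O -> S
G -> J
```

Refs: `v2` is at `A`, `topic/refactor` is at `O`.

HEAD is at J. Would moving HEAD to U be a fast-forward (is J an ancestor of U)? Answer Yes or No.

No

A fast-forward from J to U is possible iff J is an ancestor of U.
Ancestors of U: {C, D, H, I, K, M, N, P, Q, T, U, W, X}.
J is not among them, so fast-forward is not possible.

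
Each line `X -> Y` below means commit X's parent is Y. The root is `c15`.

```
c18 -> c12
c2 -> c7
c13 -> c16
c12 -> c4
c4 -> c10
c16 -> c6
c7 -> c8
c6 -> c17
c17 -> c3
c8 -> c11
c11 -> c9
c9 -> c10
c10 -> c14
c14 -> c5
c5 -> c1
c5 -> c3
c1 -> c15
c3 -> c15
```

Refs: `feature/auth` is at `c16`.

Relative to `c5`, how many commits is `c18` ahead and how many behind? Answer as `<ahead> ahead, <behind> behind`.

5 ahead, 0 behind

Reachable from c18: {c1, c10, c12, c14, c15, c18, c3, c4, c5}.
Reachable from c5: {c1, c15, c3, c5}.
Only in c18's history (ahead): {c10, c12, c14, c18, c4} — 5.
Only in c5's history (behind): {} — 0.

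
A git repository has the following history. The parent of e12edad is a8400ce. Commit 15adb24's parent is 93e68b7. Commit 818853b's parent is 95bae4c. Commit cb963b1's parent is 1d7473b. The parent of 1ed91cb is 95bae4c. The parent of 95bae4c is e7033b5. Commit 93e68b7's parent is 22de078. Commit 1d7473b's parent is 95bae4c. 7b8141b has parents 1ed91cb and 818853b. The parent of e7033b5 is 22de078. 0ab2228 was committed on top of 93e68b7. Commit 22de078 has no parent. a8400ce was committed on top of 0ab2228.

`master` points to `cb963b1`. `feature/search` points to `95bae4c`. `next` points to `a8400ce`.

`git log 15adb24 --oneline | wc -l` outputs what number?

3

Walking parent pointers from 15adb24: reachable set = {15adb24, 22de078, 93e68b7}.
That is 3 commits.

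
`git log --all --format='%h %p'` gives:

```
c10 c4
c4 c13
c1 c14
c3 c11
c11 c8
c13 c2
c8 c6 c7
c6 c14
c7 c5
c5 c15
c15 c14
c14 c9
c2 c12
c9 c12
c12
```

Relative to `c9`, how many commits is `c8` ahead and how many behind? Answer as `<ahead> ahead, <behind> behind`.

Reachable from c8: {c12, c14, c15, c5, c6, c7, c8, c9}.
Reachable from c9: {c12, c9}.
Only in c8's history (ahead): {c14, c15, c5, c6, c7, c8} — 6.
Only in c9's history (behind): {} — 0.

6 ahead, 0 behind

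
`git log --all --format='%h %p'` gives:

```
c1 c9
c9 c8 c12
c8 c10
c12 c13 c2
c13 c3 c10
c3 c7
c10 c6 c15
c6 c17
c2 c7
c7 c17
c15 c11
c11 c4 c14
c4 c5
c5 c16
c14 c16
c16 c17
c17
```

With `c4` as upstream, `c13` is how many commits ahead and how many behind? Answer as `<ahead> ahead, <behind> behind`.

8 ahead, 0 behind

Reachable from c13: {c10, c11, c13, c14, c15, c16, c17, c3, c4, c5, c6, c7}.
Reachable from c4: {c16, c17, c4, c5}.
Only in c13's history (ahead): {c10, c11, c13, c14, c15, c3, c6, c7} — 8.
Only in c4's history (behind): {} — 0.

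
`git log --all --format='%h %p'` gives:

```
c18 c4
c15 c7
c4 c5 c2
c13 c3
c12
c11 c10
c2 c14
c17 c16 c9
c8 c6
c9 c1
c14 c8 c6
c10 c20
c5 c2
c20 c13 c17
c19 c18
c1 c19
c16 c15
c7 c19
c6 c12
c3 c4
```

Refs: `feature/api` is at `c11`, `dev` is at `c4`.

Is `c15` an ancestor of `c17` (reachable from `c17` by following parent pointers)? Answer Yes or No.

Ancestors of c17 (commits reachable by following parents): {c1, c12, c14, c15, c16, c17, c18, c19, c2, c4, c5, c6, c7, c8, c9}.
c15 is in that set, so it is an ancestor of c17.

Yes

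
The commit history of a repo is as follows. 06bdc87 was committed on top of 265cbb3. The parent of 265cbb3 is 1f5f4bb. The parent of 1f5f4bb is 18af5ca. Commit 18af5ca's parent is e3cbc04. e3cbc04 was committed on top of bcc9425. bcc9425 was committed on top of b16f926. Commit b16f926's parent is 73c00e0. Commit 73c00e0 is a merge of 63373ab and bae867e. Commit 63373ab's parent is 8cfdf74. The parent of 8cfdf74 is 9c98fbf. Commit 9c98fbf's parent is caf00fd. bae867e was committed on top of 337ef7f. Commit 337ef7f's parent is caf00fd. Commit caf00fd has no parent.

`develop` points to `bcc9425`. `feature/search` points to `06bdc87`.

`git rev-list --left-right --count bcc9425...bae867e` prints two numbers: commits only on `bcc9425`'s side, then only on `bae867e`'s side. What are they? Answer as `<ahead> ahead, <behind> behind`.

Reachable from bcc9425: {337ef7f, 63373ab, 73c00e0, 8cfdf74, 9c98fbf, b16f926, bae867e, bcc9425, caf00fd}.
Reachable from bae867e: {337ef7f, bae867e, caf00fd}.
Only in bcc9425's history (ahead): {63373ab, 73c00e0, 8cfdf74, 9c98fbf, b16f926, bcc9425} — 6.
Only in bae867e's history (behind): {} — 0.

6 ahead, 0 behind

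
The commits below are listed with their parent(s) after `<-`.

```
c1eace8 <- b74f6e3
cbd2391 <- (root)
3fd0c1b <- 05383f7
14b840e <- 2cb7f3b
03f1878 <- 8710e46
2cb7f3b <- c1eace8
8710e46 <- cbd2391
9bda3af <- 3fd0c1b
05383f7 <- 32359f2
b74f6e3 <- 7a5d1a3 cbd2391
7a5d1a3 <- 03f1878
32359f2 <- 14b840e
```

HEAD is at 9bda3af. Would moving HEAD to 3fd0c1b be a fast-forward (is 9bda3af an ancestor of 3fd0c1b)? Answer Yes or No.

No

A fast-forward from 9bda3af to 3fd0c1b is possible iff 9bda3af is an ancestor of 3fd0c1b.
Ancestors of 3fd0c1b: {03f1878, 05383f7, 14b840e, 2cb7f3b, 32359f2, 3fd0c1b, 7a5d1a3, 8710e46, b74f6e3, c1eace8, cbd2391}.
9bda3af is not among them, so fast-forward is not possible.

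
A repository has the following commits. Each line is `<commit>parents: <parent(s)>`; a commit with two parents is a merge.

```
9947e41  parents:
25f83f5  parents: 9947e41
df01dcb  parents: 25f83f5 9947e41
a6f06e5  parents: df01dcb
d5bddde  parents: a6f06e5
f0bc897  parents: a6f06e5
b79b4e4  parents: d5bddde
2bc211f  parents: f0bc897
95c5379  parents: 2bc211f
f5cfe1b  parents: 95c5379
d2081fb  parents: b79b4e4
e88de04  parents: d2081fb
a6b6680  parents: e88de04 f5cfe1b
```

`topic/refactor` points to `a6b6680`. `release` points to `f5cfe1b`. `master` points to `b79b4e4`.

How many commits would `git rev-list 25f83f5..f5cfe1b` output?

6

Reachable from f5cfe1b: {25f83f5, 2bc211f, 95c5379, 9947e41, a6f06e5, df01dcb, f0bc897, f5cfe1b}.
Reachable from 25f83f5: {25f83f5, 9947e41}.
In f5cfe1b's history but not 25f83f5's: {2bc211f, 95c5379, a6f06e5, df01dcb, f0bc897, f5cfe1b} — 6 commits.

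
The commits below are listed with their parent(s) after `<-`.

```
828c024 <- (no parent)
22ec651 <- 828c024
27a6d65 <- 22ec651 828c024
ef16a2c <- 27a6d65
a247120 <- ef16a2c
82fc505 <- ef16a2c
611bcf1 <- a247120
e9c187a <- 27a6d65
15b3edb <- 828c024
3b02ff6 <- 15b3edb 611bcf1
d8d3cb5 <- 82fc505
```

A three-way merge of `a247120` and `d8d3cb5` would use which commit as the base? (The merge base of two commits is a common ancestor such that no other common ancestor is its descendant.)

Ancestors of a247120: {22ec651, 27a6d65, 828c024, a247120, ef16a2c}.
Ancestors of d8d3cb5: {22ec651, 27a6d65, 828c024, 82fc505, d8d3cb5, ef16a2c}.
Common ancestors: {22ec651, 27a6d65, 828c024, ef16a2c}.
Among these, ef16a2c is not an ancestor of any other common ancestor — it is the merge base.

ef16a2c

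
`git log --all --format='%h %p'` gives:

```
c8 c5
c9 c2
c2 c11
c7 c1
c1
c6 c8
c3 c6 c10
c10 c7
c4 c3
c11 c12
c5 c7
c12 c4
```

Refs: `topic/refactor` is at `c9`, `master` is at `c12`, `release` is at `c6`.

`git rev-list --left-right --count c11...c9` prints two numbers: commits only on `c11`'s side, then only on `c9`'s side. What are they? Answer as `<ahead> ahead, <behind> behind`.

0 ahead, 2 behind

Reachable from c11: {c1, c10, c11, c12, c3, c4, c5, c6, c7, c8}.
Reachable from c9: {c1, c10, c11, c12, c2, c3, c4, c5, c6, c7, c8, c9}.
Only in c11's history (ahead): {} — 0.
Only in c9's history (behind): {c2, c9} — 2.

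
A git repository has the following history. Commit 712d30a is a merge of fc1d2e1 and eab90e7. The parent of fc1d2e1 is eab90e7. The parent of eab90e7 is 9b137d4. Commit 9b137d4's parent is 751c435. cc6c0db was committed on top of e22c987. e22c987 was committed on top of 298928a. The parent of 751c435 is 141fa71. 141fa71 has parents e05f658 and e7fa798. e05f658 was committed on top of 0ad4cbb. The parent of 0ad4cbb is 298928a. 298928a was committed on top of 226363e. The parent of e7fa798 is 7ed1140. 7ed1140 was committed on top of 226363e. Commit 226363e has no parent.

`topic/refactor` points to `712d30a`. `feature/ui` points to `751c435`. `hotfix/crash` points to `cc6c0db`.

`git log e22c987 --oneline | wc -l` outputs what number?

Walking parent pointers from e22c987: reachable set = {226363e, 298928a, e22c987}.
That is 3 commits.

3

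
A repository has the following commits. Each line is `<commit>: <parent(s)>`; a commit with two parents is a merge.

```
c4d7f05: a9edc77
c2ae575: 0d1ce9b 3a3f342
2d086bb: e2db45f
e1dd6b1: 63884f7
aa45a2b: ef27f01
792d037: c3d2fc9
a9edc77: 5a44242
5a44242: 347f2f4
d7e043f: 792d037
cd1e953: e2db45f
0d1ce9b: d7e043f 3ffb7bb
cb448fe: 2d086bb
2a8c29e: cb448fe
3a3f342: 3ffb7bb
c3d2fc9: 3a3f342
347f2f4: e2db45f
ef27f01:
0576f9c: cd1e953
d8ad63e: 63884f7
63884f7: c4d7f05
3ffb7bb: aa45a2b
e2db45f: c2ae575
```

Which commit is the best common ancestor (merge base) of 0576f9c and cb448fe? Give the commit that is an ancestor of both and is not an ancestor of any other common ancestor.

e2db45f

Ancestors of 0576f9c: {0576f9c, 0d1ce9b, 3a3f342, 3ffb7bb, 792d037, aa45a2b, c2ae575, c3d2fc9, cd1e953, d7e043f, e2db45f, ef27f01}.
Ancestors of cb448fe: {0d1ce9b, 2d086bb, 3a3f342, 3ffb7bb, 792d037, aa45a2b, c2ae575, c3d2fc9, cb448fe, d7e043f, e2db45f, ef27f01}.
Common ancestors: {0d1ce9b, 3a3f342, 3ffb7bb, 792d037, aa45a2b, c2ae575, c3d2fc9, d7e043f, e2db45f, ef27f01}.
Among these, e2db45f is not an ancestor of any other common ancestor — it is the merge base.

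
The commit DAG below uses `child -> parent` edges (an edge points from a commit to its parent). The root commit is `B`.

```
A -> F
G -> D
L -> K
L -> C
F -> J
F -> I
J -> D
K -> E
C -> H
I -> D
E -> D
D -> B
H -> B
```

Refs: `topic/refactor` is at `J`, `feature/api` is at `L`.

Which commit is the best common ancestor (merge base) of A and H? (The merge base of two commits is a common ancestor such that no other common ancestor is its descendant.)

B

Ancestors of A: {A, B, D, F, I, J}.
Ancestors of H: {B, H}.
Common ancestors: {B}.
The only common ancestor is B, so it is the merge base.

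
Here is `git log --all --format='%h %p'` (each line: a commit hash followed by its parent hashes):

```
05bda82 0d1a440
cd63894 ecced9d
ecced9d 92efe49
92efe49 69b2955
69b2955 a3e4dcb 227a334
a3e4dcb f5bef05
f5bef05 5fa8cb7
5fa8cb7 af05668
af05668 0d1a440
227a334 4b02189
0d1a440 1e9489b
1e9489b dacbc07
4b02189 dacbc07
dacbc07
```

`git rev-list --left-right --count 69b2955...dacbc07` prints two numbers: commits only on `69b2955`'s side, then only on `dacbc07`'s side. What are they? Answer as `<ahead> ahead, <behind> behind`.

9 ahead, 0 behind

Reachable from 69b2955: {0d1a440, 1e9489b, 227a334, 4b02189, 5fa8cb7, 69b2955, a3e4dcb, af05668, dacbc07, f5bef05}.
Reachable from dacbc07: {dacbc07}.
Only in 69b2955's history (ahead): {0d1a440, 1e9489b, 227a334, 4b02189, 5fa8cb7, 69b2955, a3e4dcb, af05668, f5bef05} — 9.
Only in dacbc07's history (behind): {} — 0.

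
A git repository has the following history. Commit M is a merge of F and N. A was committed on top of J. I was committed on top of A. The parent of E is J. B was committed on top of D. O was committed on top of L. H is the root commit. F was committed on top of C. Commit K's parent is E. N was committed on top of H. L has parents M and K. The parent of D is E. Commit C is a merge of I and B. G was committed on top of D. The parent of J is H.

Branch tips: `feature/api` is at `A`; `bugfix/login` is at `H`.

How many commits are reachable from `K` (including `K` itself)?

Walking parent pointers from K: reachable set = {E, H, J, K}.
That is 4 commits.

4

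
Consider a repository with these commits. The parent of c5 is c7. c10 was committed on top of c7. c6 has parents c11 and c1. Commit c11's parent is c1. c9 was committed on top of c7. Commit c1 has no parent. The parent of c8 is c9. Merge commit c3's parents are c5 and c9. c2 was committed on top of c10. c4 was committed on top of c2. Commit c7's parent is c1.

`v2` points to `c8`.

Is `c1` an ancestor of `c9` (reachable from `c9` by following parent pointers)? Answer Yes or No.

Ancestors of c9 (commits reachable by following parents): {c1, c7, c9}.
c1 is in that set, so it is an ancestor of c9.

Yes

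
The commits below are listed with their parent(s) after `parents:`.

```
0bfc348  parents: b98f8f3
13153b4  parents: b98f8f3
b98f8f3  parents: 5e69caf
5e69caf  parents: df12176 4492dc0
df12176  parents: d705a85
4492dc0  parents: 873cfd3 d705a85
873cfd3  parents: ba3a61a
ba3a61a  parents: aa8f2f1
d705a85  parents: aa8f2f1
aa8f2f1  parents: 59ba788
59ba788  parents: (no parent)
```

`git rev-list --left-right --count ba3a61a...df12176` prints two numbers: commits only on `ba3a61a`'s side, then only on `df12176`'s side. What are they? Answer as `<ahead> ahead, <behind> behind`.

1 ahead, 2 behind

Reachable from ba3a61a: {59ba788, aa8f2f1, ba3a61a}.
Reachable from df12176: {59ba788, aa8f2f1, d705a85, df12176}.
Only in ba3a61a's history (ahead): {ba3a61a} — 1.
Only in df12176's history (behind): {d705a85, df12176} — 2.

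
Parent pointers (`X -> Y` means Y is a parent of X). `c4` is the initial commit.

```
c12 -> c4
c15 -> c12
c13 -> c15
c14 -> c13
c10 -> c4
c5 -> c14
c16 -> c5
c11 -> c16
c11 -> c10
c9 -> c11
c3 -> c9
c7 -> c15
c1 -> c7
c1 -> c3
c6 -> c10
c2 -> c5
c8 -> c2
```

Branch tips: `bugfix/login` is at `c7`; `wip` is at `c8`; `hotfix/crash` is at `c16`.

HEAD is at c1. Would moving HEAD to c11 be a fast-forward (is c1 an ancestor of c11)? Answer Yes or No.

No

A fast-forward from c1 to c11 is possible iff c1 is an ancestor of c11.
Ancestors of c11: {c10, c11, c12, c13, c14, c15, c16, c4, c5}.
c1 is not among them, so fast-forward is not possible.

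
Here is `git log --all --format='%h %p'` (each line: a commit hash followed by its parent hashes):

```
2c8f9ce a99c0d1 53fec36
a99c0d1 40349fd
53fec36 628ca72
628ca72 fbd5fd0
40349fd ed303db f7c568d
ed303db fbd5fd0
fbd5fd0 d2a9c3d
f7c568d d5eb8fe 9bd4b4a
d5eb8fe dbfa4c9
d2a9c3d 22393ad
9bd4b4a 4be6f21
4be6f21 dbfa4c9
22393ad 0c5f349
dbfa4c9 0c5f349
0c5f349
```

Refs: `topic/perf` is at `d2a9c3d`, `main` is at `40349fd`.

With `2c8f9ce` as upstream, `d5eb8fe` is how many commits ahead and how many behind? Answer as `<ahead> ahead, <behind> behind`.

Reachable from d5eb8fe: {0c5f349, d5eb8fe, dbfa4c9}.
Reachable from 2c8f9ce: {0c5f349, 22393ad, 2c8f9ce, 40349fd, 4be6f21, 53fec36, 628ca72, 9bd4b4a, a99c0d1, d2a9c3d, d5eb8fe, dbfa4c9, ed303db, f7c568d, fbd5fd0}.
Only in d5eb8fe's history (ahead): {} — 0.
Only in 2c8f9ce's history (behind): {22393ad, 2c8f9ce, 40349fd, 4be6f21, 53fec36, 628ca72, 9bd4b4a, a99c0d1, d2a9c3d, ed303db, f7c568d, fbd5fd0} — 12.

0 ahead, 12 behind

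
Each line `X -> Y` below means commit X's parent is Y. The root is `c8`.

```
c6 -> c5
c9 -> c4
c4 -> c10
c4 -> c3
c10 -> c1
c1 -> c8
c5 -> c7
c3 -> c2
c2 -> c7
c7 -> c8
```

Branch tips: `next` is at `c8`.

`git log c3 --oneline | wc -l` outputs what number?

Walking parent pointers from c3: reachable set = {c2, c3, c7, c8}.
That is 4 commits.

4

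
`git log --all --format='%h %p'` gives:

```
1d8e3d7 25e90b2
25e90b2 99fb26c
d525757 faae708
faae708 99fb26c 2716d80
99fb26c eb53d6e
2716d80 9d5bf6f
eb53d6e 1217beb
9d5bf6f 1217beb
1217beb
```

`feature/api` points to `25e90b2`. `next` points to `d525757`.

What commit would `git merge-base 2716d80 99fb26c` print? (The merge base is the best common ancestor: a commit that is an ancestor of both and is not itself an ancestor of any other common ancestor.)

Ancestors of 2716d80: {1217beb, 2716d80, 9d5bf6f}.
Ancestors of 99fb26c: {1217beb, 99fb26c, eb53d6e}.
Common ancestors: {1217beb}.
The only common ancestor is 1217beb, so it is the merge base.

1217beb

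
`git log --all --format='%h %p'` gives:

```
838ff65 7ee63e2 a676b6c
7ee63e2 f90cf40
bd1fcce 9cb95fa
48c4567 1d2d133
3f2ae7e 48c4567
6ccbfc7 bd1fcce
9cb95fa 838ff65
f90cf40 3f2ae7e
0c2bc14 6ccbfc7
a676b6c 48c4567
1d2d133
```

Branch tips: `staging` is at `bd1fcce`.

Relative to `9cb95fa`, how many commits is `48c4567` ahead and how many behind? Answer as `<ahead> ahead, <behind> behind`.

Reachable from 48c4567: {1d2d133, 48c4567}.
Reachable from 9cb95fa: {1d2d133, 3f2ae7e, 48c4567, 7ee63e2, 838ff65, 9cb95fa, a676b6c, f90cf40}.
Only in 48c4567's history (ahead): {} — 0.
Only in 9cb95fa's history (behind): {3f2ae7e, 7ee63e2, 838ff65, 9cb95fa, a676b6c, f90cf40} — 6.

0 ahead, 6 behind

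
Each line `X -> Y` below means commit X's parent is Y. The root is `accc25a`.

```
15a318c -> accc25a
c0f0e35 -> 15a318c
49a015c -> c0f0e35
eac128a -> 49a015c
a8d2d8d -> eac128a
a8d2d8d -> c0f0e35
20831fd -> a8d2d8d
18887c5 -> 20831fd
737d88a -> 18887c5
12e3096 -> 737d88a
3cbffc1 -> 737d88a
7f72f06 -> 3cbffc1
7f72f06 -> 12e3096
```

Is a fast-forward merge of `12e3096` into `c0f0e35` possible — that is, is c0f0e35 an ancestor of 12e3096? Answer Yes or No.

Yes

A fast-forward from c0f0e35 to 12e3096 is possible iff c0f0e35 is an ancestor of 12e3096.
Ancestors of 12e3096: {12e3096, 15a318c, 18887c5, 20831fd, 49a015c, 737d88a, a8d2d8d, accc25a, c0f0e35, eac128a}.
c0f0e35 is among them, so fast-forward is possible.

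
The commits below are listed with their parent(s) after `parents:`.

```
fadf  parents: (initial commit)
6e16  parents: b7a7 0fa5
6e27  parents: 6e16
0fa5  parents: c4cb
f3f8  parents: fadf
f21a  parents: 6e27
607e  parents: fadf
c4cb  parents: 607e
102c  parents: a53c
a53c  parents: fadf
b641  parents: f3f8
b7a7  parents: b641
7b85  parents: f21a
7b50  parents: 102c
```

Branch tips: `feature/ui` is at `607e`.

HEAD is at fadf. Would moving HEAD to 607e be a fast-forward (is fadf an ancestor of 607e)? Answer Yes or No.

A fast-forward from fadf to 607e is possible iff fadf is an ancestor of 607e.
Ancestors of 607e: {607e, fadf}.
fadf is among them, so fast-forward is possible.

Yes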